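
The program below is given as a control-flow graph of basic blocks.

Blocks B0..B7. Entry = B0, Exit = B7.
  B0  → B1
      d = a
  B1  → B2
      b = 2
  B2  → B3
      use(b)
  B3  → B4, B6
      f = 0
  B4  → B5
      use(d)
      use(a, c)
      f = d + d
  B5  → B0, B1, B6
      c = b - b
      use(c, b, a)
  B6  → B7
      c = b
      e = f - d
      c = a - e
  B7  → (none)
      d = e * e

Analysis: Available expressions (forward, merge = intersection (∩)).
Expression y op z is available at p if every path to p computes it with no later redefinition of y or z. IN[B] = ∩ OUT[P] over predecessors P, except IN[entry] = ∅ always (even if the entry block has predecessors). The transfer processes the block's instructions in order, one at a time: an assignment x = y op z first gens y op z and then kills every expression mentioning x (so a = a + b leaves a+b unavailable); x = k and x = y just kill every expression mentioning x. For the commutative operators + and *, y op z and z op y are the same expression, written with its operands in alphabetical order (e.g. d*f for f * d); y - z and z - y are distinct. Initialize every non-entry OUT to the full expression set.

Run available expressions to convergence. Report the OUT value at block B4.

Fixpoint table:
  B0:  IN={}  OUT={}
  B1:  IN={}  OUT={}
  B2:  IN={}  OUT={}
  B3:  IN={}  OUT={}
  B4:  IN={}  OUT={d+d}
  B5:  IN={d+d}  OUT={b-b, d+d}
  B6:  IN={}  OUT={a-e, f-d}
  B7:  IN={a-e, f-d}  OUT={a-e, e*e}

Merge at B4: IN[B4] = OUT[B3] = {}
Applying B4's transfer function to that IN value gives OUT[B4] (row B4 above).

Answer: {d+d}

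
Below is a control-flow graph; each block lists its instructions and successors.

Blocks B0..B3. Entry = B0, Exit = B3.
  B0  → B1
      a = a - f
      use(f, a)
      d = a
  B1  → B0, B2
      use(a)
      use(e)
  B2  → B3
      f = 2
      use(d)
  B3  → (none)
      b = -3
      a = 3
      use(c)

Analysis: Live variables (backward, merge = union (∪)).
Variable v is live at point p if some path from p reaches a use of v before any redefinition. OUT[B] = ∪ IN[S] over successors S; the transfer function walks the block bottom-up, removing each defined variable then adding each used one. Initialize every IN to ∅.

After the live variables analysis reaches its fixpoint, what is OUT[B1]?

Per-block solution:
  B0:   IN={a, c, e, f}   OUT={a, c, d, e, f}
  B1:   IN={a, c, d, e, f}   OUT={a, c, d, e, f}
  B2:   IN={c, d}   OUT={c}
  B3:   IN={c}   OUT={}

Merge at B1: OUT[B1] = IN[B0] ⊔ IN[B2] = {a, c, d, e, f}

Answer: {a, c, d, e, f}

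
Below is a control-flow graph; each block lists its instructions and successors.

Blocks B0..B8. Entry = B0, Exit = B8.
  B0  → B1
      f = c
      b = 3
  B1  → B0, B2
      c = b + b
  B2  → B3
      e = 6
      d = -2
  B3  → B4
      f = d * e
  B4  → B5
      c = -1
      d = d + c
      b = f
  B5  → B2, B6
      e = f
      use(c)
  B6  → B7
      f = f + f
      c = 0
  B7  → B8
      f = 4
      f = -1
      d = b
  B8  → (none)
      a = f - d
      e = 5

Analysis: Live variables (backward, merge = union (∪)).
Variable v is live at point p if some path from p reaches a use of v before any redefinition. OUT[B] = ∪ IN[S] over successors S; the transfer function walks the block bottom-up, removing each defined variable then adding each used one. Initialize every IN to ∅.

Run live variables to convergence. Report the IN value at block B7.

Fixpoint table:
  B0: | IN={c} | OUT={b}
  B1: | IN={b} | OUT={c}
  B2: | IN={} | OUT={d, e}
  B3: | IN={d, e} | OUT={d, f}
  B4: | IN={d, f} | OUT={b, c, f}
  B5: | IN={b, c, f} | OUT={b, f}
  B6: | IN={b, f} | OUT={b}
  B7: | IN={b} | OUT={d, f}
  B8: | IN={d, f} | OUT={}

Merge at B7: OUT[B7] = IN[B8] = {d, f}
Applying B7's transfer function to that OUT value gives IN[B7] (row B7 above).

Answer: {b}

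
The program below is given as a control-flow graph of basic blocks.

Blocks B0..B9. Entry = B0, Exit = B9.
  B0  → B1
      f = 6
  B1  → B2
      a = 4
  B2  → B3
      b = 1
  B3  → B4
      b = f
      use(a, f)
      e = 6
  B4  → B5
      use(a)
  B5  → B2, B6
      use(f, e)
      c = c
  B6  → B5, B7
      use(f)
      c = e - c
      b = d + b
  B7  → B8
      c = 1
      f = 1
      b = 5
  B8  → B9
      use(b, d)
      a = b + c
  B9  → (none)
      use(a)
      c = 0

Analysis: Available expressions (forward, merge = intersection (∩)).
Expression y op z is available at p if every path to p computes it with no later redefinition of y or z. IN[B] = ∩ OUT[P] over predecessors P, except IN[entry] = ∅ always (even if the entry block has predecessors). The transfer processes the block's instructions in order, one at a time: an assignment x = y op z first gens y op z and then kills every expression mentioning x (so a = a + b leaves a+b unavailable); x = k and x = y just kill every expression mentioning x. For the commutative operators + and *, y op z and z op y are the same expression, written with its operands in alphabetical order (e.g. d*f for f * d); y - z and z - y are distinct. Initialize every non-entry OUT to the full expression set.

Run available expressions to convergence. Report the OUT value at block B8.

Per-block solution:
  B0:   IN={}   OUT={}
  B1:   IN={}   OUT={}
  B2:   IN={}   OUT={}
  B3:   IN={}   OUT={}
  B4:   IN={}   OUT={}
  B5:   IN={}   OUT={}
  B6:   IN={}   OUT={}
  B7:   IN={}   OUT={}
  B8:   IN={}   OUT={b+c}
  B9:   IN={b+c}   OUT={}

Merge at B8: IN[B8] = OUT[B7] = {}
Applying B8's transfer function to that IN value gives OUT[B8] (row B8 above).

Answer: {b+c}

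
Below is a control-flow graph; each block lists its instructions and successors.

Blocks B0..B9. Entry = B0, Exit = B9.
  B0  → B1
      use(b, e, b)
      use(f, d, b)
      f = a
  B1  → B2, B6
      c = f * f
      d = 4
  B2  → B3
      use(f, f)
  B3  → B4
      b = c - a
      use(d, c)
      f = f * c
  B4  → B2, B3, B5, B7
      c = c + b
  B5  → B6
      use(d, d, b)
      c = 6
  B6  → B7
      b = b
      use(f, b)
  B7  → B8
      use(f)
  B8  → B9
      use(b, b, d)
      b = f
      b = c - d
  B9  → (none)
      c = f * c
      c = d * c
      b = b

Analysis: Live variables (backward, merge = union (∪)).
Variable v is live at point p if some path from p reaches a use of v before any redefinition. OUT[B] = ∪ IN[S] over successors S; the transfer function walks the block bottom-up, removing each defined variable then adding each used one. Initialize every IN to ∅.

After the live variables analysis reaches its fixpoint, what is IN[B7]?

Answer: {b, c, d, f}

Working:
Converged values:
  B0: | IN={a, b, d, e, f} | OUT={a, b, f}
  B1: | IN={a, b, f} | OUT={a, b, c, d, f}
  B2: | IN={a, c, d, f} | OUT={a, c, d, f}
  B3: | IN={a, c, d, f} | OUT={a, b, c, d, f}
  B4: | IN={a, b, c, d, f} | OUT={a, b, c, d, f}
  B5: | IN={b, d, f} | OUT={b, c, d, f}
  B6: | IN={b, c, d, f} | OUT={b, c, d, f}
  B7: | IN={b, c, d, f} | OUT={b, c, d, f}
  B8: | IN={b, c, d, f} | OUT={b, c, d, f}
  B9: | IN={b, c, d, f} | OUT={}

Merge at B7: OUT[B7] = IN[B8] = {b, c, d, f}
Applying B7's transfer function to that OUT value gives IN[B7] (row B7 above).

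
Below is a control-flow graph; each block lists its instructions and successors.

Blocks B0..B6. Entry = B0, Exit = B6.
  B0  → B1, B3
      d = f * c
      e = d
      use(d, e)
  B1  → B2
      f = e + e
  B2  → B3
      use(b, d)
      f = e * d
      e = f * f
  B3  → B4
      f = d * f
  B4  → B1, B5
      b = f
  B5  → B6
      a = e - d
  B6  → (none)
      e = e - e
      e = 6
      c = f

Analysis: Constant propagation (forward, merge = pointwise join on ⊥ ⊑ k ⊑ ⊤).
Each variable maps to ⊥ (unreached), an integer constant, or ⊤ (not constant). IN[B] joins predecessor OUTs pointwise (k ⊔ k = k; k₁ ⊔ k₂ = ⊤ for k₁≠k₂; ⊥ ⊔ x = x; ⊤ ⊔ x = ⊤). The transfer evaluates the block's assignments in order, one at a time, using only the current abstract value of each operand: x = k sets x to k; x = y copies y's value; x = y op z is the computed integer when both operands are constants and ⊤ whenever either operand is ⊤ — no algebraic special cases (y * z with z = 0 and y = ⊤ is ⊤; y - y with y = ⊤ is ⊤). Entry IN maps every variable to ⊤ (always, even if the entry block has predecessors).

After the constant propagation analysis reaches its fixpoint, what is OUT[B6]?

Answer: {a: ⊤, b: ⊤, c: ⊤, d: ⊤, e: 6, f: ⊤}

Trace:
Per-block solution:
  B0:   IN=(all ⊤)   OUT=(all ⊤)
  B1:   IN=(all ⊤)   OUT=(all ⊤)
  B2:   IN=(all ⊤)   OUT=(all ⊤)
  B3:   IN=(all ⊤)   OUT=(all ⊤)
  B4:   IN=(all ⊤)   OUT=(all ⊤)
  B5:   IN=(all ⊤)   OUT=(all ⊤)
  B6:   IN=(all ⊤)   OUT={e:6; rest ⊤}

Merge at B6: IN[B6] = OUT[B5] = {a: ⊤, b: ⊤, c: ⊤, d: ⊤, e: ⊤, f: ⊤}
Applying B6's transfer function to that IN value gives OUT[B6] (row B6 above).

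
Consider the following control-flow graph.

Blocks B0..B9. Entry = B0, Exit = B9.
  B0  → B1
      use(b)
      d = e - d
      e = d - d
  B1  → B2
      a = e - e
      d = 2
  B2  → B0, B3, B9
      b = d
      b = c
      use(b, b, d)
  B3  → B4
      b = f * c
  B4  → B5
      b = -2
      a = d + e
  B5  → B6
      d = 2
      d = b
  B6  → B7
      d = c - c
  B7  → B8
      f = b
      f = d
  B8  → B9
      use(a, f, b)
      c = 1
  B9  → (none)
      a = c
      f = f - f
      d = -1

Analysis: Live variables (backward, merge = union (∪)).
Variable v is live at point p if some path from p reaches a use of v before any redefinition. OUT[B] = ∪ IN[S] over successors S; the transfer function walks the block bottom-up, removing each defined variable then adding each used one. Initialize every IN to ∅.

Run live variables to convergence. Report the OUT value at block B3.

Answer: {c, d, e}

Derivation:
Fixpoint table:
  B0:   IN={b, c, d, e, f}   OUT={c, e, f}
  B1:   IN={c, e, f}   OUT={c, d, e, f}
  B2:   IN={c, d, e, f}   OUT={b, c, d, e, f}
  B3:   IN={c, d, e, f}   OUT={c, d, e}
  B4:   IN={c, d, e}   OUT={a, b, c}
  B5:   IN={a, b, c}   OUT={a, b, c}
  B6:   IN={a, b, c}   OUT={a, b, d}
  B7:   IN={a, b, d}   OUT={a, b, f}
  B8:   IN={a, b, f}   OUT={c, f}
  B9:   IN={c, f}   OUT={}

Merge at B3: OUT[B3] = IN[B4] = {c, d, e}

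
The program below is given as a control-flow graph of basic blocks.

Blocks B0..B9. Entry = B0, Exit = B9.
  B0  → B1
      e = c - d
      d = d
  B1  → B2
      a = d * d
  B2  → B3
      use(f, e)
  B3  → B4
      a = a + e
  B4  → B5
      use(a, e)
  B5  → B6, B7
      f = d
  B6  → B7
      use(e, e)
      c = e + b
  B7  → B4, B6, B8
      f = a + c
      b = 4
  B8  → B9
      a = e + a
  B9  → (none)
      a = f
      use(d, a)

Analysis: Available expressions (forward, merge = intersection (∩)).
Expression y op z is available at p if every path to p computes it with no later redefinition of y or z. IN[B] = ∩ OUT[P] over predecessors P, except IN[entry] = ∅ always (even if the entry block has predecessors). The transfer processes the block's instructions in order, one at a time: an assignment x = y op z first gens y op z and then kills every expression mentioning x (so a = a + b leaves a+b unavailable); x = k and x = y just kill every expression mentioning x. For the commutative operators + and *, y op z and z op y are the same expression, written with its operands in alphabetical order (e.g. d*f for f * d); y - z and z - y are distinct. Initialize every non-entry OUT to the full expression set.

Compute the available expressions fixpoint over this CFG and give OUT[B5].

Fixpoint table:
  B0:  IN={}  OUT={}
  B1:  IN={}  OUT={d*d}
  B2:  IN={d*d}  OUT={d*d}
  B3:  IN={d*d}  OUT={d*d}
  B4:  IN={d*d}  OUT={d*d}
  B5:  IN={d*d}  OUT={d*d}
  B6:  IN={d*d}  OUT={b+e, d*d}
  B7:  IN={d*d}  OUT={a+c, d*d}
  B8:  IN={a+c, d*d}  OUT={d*d}
  B9:  IN={d*d}  OUT={d*d}

Merge at B5: IN[B5] = OUT[B4] = {d*d}
Applying B5's transfer function to that IN value gives OUT[B5] (row B5 above).

Answer: {d*d}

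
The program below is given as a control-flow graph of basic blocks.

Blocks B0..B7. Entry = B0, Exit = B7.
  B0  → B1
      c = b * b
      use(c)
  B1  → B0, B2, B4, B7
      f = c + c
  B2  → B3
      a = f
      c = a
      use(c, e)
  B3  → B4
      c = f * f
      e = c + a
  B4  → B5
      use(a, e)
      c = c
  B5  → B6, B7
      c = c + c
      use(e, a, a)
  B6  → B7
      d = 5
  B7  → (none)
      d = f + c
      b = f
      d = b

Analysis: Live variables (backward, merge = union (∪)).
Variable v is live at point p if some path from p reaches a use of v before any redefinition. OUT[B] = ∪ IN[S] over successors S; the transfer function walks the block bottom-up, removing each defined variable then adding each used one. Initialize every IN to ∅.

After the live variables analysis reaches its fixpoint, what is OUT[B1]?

Answer: {a, b, c, e, f}

Working:
Fixpoint table:
  B0:   IN={a, b, e}   OUT={a, b, c, e}
  B1:   IN={a, b, c, e}   OUT={a, b, c, e, f}
  B2:   IN={e, f}   OUT={a, f}
  B3:   IN={a, f}   OUT={a, c, e, f}
  B4:   IN={a, c, e, f}   OUT={a, c, e, f}
  B5:   IN={a, c, e, f}   OUT={c, f}
  B6:   IN={c, f}   OUT={c, f}
  B7:   IN={c, f}   OUT={}

Merge at B1: OUT[B1] = IN[B0] ⊔ IN[B2] ⊔ IN[B4] ⊔ IN[B7] = {a, b, c, e, f}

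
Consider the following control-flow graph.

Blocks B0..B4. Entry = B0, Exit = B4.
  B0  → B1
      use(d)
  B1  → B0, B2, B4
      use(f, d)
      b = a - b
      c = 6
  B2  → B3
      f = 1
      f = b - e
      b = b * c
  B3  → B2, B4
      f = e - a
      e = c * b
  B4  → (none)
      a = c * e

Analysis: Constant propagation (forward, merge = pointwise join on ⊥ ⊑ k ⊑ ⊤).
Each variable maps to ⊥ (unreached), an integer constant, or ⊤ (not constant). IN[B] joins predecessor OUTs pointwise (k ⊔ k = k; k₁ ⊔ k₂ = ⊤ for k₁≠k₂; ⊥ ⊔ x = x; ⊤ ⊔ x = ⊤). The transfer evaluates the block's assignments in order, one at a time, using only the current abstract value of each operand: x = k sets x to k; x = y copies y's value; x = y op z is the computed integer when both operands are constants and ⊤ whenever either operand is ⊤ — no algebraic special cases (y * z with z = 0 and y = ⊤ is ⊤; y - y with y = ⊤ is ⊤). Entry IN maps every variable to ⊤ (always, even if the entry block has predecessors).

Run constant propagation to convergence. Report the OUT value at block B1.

Converged values:
  B0:  IN=(all ⊤)  OUT=(all ⊤)
  B1:  IN=(all ⊤)  OUT={c:6; rest ⊤}
  B2:  IN={c:6; rest ⊤}  OUT={c:6; rest ⊤}
  B3:  IN={c:6; rest ⊤}  OUT={c:6; rest ⊤}
  B4:  IN={c:6; rest ⊤}  OUT={c:6; rest ⊤}

Merge at B1: IN[B1] = OUT[B0] = {a: ⊤, b: ⊤, c: ⊤, d: ⊤, e: ⊤, f: ⊤}
Applying B1's transfer function to that IN value gives OUT[B1] (row B1 above).

Answer: {a: ⊤, b: ⊤, c: 6, d: ⊤, e: ⊤, f: ⊤}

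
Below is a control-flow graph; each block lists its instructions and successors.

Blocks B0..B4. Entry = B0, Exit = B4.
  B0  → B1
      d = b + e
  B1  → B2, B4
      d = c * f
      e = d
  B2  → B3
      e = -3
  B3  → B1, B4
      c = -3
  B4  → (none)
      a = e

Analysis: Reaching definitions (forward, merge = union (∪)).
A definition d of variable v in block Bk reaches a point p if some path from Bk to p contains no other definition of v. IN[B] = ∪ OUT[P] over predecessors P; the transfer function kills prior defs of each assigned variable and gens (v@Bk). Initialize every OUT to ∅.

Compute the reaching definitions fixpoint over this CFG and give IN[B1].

Per-block solution:
  B0: | IN={} | OUT={d@B0}
  B1: | IN={c@B3, d@B0, d@B1, e@B2} | OUT={c@B3, d@B1, e@B1}
  B2: | IN={c@B3, d@B1, e@B1} | OUT={c@B3, d@B1, e@B2}
  B3: | IN={c@B3, d@B1, e@B2} | OUT={c@B3, d@B1, e@B2}
  B4: | IN={c@B3, d@B1, e@B1, e@B2} | OUT={a@B4, c@B3, d@B1, e@B1, e@B2}

Merge at B1: IN[B1] = OUT[B0] ⊔ OUT[B3] = {c@B3, d@B0, d@B1, e@B2}

Answer: {c@B3, d@B0, d@B1, e@B2}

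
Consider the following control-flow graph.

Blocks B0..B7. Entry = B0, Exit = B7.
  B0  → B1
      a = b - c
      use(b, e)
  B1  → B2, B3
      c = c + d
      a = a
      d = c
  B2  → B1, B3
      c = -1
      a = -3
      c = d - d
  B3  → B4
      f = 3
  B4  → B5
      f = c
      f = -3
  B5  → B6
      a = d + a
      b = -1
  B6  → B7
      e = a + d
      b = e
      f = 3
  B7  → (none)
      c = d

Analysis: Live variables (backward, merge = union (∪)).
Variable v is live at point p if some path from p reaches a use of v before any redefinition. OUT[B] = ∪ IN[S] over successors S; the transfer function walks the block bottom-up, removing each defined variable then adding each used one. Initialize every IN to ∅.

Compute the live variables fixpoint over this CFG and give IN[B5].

Per-block solution:
  B0:  IN={b, c, d, e}  OUT={a, c, d}
  B1:  IN={a, c, d}  OUT={a, c, d}
  B2:  IN={d}  OUT={a, c, d}
  B3:  IN={a, c, d}  OUT={a, c, d}
  B4:  IN={a, c, d}  OUT={a, d}
  B5:  IN={a, d}  OUT={a, d}
  B6:  IN={a, d}  OUT={d}
  B7:  IN={d}  OUT={}

Merge at B5: OUT[B5] = IN[B6] = {a, d}
Applying B5's transfer function to that OUT value gives IN[B5] (row B5 above).

Answer: {a, d}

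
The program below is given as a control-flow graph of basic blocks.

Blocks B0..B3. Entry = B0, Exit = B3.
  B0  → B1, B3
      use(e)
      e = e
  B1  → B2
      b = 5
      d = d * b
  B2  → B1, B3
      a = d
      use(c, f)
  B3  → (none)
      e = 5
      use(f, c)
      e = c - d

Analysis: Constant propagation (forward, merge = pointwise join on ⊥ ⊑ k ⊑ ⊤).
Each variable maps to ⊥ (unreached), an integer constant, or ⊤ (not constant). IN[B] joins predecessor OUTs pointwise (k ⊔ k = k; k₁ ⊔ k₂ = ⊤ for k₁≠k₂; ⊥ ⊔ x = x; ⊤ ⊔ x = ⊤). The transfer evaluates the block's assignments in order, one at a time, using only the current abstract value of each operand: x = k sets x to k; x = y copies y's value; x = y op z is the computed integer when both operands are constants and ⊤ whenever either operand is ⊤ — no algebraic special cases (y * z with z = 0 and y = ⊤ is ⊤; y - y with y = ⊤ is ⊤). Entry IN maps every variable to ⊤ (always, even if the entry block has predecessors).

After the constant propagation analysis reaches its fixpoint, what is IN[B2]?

Answer: {a: ⊤, b: 5, c: ⊤, d: ⊤, e: ⊤, f: ⊤}

Derivation:
Converged values:
  B0:  IN=(all ⊤)  OUT=(all ⊤)
  B1:  IN=(all ⊤)  OUT={b:5; rest ⊤}
  B2:  IN={b:5; rest ⊤}  OUT={b:5; rest ⊤}
  B3:  IN=(all ⊤)  OUT=(all ⊤)

Merge at B2: IN[B2] = OUT[B1] = {a: ⊤, b: 5, c: ⊤, d: ⊤, e: ⊤, f: ⊤}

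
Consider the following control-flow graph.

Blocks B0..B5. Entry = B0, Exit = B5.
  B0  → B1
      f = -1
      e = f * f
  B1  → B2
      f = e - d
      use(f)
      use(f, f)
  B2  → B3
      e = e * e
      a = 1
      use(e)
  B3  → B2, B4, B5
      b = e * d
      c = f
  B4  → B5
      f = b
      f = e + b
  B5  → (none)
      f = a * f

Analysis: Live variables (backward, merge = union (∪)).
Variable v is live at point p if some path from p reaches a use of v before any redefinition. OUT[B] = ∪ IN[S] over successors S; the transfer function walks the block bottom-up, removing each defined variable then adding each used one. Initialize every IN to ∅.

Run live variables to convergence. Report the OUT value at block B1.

Converged values:
  B0: | IN={d} | OUT={d, e}
  B1: | IN={d, e} | OUT={d, e, f}
  B2: | IN={d, e, f} | OUT={a, d, e, f}
  B3: | IN={a, d, e, f} | OUT={a, b, d, e, f}
  B4: | IN={a, b, e} | OUT={a, f}
  B5: | IN={a, f} | OUT={}

Merge at B1: OUT[B1] = IN[B2] = {d, e, f}

Answer: {d, e, f}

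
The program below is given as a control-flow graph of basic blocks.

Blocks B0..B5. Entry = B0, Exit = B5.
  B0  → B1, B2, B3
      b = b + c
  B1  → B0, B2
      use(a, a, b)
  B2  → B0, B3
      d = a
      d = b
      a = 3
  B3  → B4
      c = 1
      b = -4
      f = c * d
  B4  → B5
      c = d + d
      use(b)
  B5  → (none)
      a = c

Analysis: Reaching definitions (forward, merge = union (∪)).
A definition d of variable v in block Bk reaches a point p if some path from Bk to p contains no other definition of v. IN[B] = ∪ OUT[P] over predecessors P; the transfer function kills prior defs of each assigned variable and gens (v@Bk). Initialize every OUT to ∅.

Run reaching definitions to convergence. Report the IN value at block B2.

Fixpoint table:
  B0:   IN={a@B2, b@B0, d@B2}   OUT={a@B2, b@B0, d@B2}
  B1:   IN={a@B2, b@B0, d@B2}   OUT={a@B2, b@B0, d@B2}
  B2:   IN={a@B2, b@B0, d@B2}   OUT={a@B2, b@B0, d@B2}
  B3:   IN={a@B2, b@B0, d@B2}   OUT={a@B2, b@B3, c@B3, d@B2, f@B3}
  B4:   IN={a@B2, b@B3, c@B3, d@B2, f@B3}   OUT={a@B2, b@B3, c@B4, d@B2, f@B3}
  B5:   IN={a@B2, b@B3, c@B4, d@B2, f@B3}   OUT={a@B5, b@B3, c@B4, d@B2, f@B3}

Merge at B2: IN[B2] = OUT[B0] ⊔ OUT[B1] = {a@B2, b@B0, d@B2}

Answer: {a@B2, b@B0, d@B2}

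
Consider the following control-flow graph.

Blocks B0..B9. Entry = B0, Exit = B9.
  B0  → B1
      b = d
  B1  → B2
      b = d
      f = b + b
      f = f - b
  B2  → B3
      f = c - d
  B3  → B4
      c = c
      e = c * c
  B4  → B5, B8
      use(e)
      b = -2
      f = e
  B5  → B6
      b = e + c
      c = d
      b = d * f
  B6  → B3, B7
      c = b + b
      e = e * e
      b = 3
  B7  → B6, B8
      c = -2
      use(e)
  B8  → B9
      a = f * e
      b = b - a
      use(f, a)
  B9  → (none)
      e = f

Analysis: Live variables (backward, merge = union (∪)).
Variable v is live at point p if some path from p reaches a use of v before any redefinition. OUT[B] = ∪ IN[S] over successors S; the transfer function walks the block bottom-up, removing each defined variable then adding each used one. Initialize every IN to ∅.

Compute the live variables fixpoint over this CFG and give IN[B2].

Per-block solution:
  B0:   IN={c, d}   OUT={c, d}
  B1:   IN={c, d}   OUT={c, d}
  B2:   IN={c, d}   OUT={c, d}
  B3:   IN={c, d}   OUT={c, d, e}
  B4:   IN={c, d, e}   OUT={b, c, d, e, f}
  B5:   IN={c, d, e, f}   OUT={b, d, e, f}
  B6:   IN={b, d, e, f}   OUT={b, c, d, e, f}
  B7:   IN={b, d, e, f}   OUT={b, d, e, f}
  B8:   IN={b, e, f}   OUT={f}
  B9:   IN={f}   OUT={}

Merge at B2: OUT[B2] = IN[B3] = {c, d}
Applying B2's transfer function to that OUT value gives IN[B2] (row B2 above).

Answer: {c, d}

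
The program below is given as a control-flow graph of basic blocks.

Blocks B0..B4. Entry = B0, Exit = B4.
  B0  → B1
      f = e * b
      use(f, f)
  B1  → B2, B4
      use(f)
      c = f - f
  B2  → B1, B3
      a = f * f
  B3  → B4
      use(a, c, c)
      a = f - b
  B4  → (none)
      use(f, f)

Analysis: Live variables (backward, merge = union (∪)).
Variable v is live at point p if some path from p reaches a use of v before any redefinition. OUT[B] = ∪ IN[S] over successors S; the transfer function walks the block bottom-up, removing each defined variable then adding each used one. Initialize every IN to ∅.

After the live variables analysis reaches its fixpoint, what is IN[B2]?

Answer: {b, c, f}

Trace:
Converged values:
  B0:  IN={b, e}  OUT={b, f}
  B1:  IN={b, f}  OUT={b, c, f}
  B2:  IN={b, c, f}  OUT={a, b, c, f}
  B3:  IN={a, b, c, f}  OUT={f}
  B4:  IN={f}  OUT={}

Merge at B2: OUT[B2] = IN[B1] ⊔ IN[B3] = {a, b, c, f}
Applying B2's transfer function to that OUT value gives IN[B2] (row B2 above).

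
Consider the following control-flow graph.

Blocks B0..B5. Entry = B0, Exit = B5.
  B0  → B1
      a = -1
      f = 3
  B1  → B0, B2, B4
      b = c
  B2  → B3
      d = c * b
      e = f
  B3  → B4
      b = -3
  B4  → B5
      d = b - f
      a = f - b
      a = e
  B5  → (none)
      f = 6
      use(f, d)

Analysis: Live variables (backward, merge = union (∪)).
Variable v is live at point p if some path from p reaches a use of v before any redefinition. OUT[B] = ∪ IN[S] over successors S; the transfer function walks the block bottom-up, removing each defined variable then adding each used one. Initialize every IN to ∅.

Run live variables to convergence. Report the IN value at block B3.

Per-block solution:
  B0:  IN={c, e}  OUT={c, e, f}
  B1:  IN={c, e, f}  OUT={b, c, e, f}
  B2:  IN={b, c, f}  OUT={e, f}
  B3:  IN={e, f}  OUT={b, e, f}
  B4:  IN={b, e, f}  OUT={d}
  B5:  IN={d}  OUT={}

Merge at B3: OUT[B3] = IN[B4] = {b, e, f}
Applying B3's transfer function to that OUT value gives IN[B3] (row B3 above).

Answer: {e, f}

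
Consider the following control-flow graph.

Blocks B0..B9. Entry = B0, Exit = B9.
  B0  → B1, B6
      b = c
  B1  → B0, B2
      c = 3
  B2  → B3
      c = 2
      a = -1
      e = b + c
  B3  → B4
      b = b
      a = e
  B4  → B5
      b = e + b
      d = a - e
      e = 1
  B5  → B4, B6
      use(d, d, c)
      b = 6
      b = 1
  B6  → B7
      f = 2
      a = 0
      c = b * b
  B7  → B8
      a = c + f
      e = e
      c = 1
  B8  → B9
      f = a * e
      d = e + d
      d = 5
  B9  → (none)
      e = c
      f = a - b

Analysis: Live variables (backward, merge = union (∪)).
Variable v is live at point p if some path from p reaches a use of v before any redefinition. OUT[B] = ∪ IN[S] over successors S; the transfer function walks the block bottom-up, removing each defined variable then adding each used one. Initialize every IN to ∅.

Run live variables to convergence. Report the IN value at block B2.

Answer: {b}

Derivation:
Per-block solution:
  B0:  IN={c, d, e}  OUT={b, d, e}
  B1:  IN={b, d, e}  OUT={b, c, d, e}
  B2:  IN={b}  OUT={b, c, e}
  B3:  IN={b, c, e}  OUT={a, b, c, e}
  B4:  IN={a, b, c, e}  OUT={a, c, d, e}
  B5:  IN={a, c, d, e}  OUT={a, b, c, d, e}
  B6:  IN={b, d, e}  OUT={b, c, d, e, f}
  B7:  IN={b, c, d, e, f}  OUT={a, b, c, d, e}
  B8:  IN={a, b, c, d, e}  OUT={a, b, c}
  B9:  IN={a, b, c}  OUT={}

Merge at B2: OUT[B2] = IN[B3] = {b, c, e}
Applying B2's transfer function to that OUT value gives IN[B2] (row B2 above).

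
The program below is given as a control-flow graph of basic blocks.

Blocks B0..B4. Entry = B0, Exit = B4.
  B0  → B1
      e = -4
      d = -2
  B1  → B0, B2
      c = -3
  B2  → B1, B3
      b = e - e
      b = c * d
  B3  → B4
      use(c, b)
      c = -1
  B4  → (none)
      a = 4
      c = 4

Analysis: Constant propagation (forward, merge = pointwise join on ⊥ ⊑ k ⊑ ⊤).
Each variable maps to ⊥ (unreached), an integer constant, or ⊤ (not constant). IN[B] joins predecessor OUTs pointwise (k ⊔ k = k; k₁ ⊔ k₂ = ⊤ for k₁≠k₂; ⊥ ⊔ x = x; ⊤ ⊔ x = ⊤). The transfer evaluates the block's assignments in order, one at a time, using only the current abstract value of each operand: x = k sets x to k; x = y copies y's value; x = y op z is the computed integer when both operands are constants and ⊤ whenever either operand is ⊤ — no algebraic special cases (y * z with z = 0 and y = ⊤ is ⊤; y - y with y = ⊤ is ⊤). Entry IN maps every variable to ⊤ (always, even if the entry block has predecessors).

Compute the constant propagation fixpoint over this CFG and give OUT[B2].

Answer: {a: ⊤, b: 6, c: -3, d: -2, e: -4, f: ⊤}

Trace:
Per-block solution:
  B0:   IN=(all ⊤)   OUT={d:-2, e:-4; rest ⊤}
  B1:   IN={d:-2, e:-4; rest ⊤}   OUT={c:-3, d:-2, e:-4; rest ⊤}
  B2:   IN={c:-3, d:-2, e:-4; rest ⊤}   OUT={b:6, c:-3, d:-2, e:-4; rest ⊤}
  B3:   IN={b:6, c:-3, d:-2, e:-4; rest ⊤}   OUT={b:6, c:-1, d:-2, e:-4; rest ⊤}
  B4:   IN={b:6, c:-1, d:-2, e:-4; rest ⊤}   OUT={a:4, b:6, c:4, d:-2, e:-4; rest ⊤}

Merge at B2: IN[B2] = OUT[B1] = {a: ⊤, b: ⊤, c: -3, d: -2, e: -4, f: ⊤}
Applying B2's transfer function to that IN value gives OUT[B2] (row B2 above).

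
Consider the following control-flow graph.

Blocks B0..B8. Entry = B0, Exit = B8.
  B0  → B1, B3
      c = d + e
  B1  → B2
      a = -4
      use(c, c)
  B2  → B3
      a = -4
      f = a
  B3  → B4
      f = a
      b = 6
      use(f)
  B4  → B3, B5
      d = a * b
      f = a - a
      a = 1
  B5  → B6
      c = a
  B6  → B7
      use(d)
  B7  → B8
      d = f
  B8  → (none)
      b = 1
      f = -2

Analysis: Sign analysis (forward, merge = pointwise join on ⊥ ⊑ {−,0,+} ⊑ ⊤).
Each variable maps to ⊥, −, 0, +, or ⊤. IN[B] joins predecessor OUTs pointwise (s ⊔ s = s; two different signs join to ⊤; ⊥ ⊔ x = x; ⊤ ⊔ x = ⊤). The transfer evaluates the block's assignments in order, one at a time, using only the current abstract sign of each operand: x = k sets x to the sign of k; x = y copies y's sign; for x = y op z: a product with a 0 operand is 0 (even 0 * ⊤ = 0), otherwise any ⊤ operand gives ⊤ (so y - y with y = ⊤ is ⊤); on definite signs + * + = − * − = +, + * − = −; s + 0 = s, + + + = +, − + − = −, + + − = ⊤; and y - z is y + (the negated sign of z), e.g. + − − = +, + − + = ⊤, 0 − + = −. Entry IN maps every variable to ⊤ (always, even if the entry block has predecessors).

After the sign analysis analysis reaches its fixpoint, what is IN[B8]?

Answer: {a: +, b: +, c: +, d: ⊤, e: ⊤, f: ⊤}

Trace:
Converged values:
  B0:  IN=(all ⊤)  OUT=(all ⊤)
  B1:  IN=(all ⊤)  OUT={a:-; rest ⊤}
  B2:  IN={a:-; rest ⊤}  OUT={a:-, f:-; rest ⊤}
  B3:  IN=(all ⊤)  OUT={b:+; rest ⊤}
  B4:  IN={b:+; rest ⊤}  OUT={a:+, b:+; rest ⊤}
  B5:  IN={a:+, b:+; rest ⊤}  OUT={a:+, b:+, c:+; rest ⊤}
  B6:  IN={a:+, b:+, c:+; rest ⊤}  OUT={a:+, b:+, c:+; rest ⊤}
  B7:  IN={a:+, b:+, c:+; rest ⊤}  OUT={a:+, b:+, c:+; rest ⊤}
  B8:  IN={a:+, b:+, c:+; rest ⊤}  OUT={a:+, b:+, c:+, f:-; rest ⊤}

Merge at B8: IN[B8] = OUT[B7] = {a: +, b: +, c: +, d: ⊤, e: ⊤, f: ⊤}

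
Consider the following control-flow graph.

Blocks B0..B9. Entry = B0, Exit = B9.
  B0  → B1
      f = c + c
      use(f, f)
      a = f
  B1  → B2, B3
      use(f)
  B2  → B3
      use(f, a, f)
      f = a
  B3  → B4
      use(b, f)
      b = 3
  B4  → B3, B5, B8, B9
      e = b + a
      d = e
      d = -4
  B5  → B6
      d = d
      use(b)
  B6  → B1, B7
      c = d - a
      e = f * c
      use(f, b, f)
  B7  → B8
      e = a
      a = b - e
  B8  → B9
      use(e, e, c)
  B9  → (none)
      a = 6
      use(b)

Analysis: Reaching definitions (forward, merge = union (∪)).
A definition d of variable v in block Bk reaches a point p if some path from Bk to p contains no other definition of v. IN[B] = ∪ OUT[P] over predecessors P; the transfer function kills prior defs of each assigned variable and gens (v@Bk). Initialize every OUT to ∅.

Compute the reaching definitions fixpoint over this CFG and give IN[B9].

Answer: {a@B0, a@B7, b@B3, c@B6, d@B4, d@B5, e@B4, e@B7, f@B0, f@B2}

Derivation:
Fixpoint table:
  B0: | IN={} | OUT={a@B0, f@B0}
  B1: | IN={a@B0, b@B3, c@B6, d@B5, e@B6, f@B0, f@B2} | OUT={a@B0, b@B3, c@B6, d@B5, e@B6, f@B0, f@B2}
  B2: | IN={a@B0, b@B3, c@B6, d@B5, e@B6, f@B0, f@B2} | OUT={a@B0, b@B3, c@B6, d@B5, e@B6, f@B2}
  B3: | IN={a@B0, b@B3, c@B6, d@B4, d@B5, e@B4, e@B6, f@B0, f@B2} | OUT={a@B0, b@B3, c@B6, d@B4, d@B5, e@B4, e@B6, f@B0, f@B2}
  B4: | IN={a@B0, b@B3, c@B6, d@B4, d@B5, e@B4, e@B6, f@B0, f@B2} | OUT={a@B0, b@B3, c@B6, d@B4, e@B4, f@B0, f@B2}
  B5: | IN={a@B0, b@B3, c@B6, d@B4, e@B4, f@B0, f@B2} | OUT={a@B0, b@B3, c@B6, d@B5, e@B4, f@B0, f@B2}
  B6: | IN={a@B0, b@B3, c@B6, d@B5, e@B4, f@B0, f@B2} | OUT={a@B0, b@B3, c@B6, d@B5, e@B6, f@B0, f@B2}
  B7: | IN={a@B0, b@B3, c@B6, d@B5, e@B6, f@B0, f@B2} | OUT={a@B7, b@B3, c@B6, d@B5, e@B7, f@B0, f@B2}
  B8: | IN={a@B0, a@B7, b@B3, c@B6, d@B4, d@B5, e@B4, e@B7, f@B0, f@B2} | OUT={a@B0, a@B7, b@B3, c@B6, d@B4, d@B5, e@B4, e@B7, f@B0, f@B2}
  B9: | IN={a@B0, a@B7, b@B3, c@B6, d@B4, d@B5, e@B4, e@B7, f@B0, f@B2} | OUT={a@B9, b@B3, c@B6, d@B4, d@B5, e@B4, e@B7, f@B0, f@B2}

Merge at B9: IN[B9] = OUT[B4] ⊔ OUT[B8] = {a@B0, a@B7, b@B3, c@B6, d@B4, d@B5, e@B4, e@B7, f@B0, f@B2}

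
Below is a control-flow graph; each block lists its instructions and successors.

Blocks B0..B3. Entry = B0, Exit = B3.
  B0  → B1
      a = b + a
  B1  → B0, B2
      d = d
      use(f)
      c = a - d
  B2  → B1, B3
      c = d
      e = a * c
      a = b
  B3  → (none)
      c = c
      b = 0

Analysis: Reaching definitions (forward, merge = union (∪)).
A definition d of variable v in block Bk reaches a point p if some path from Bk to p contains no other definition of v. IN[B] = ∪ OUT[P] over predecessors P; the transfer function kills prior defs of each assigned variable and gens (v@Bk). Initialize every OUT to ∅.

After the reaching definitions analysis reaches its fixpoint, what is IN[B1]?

Answer: {a@B0, a@B2, c@B1, c@B2, d@B1, e@B2}

Working:
Fixpoint table:
  B0: | IN={a@B0, a@B2, c@B1, d@B1, e@B2} | OUT={a@B0, c@B1, d@B1, e@B2}
  B1: | IN={a@B0, a@B2, c@B1, c@B2, d@B1, e@B2} | OUT={a@B0, a@B2, c@B1, d@B1, e@B2}
  B2: | IN={a@B0, a@B2, c@B1, d@B1, e@B2} | OUT={a@B2, c@B2, d@B1, e@B2}
  B3: | IN={a@B2, c@B2, d@B1, e@B2} | OUT={a@B2, b@B3, c@B3, d@B1, e@B2}

Merge at B1: IN[B1] = OUT[B0] ⊔ OUT[B2] = {a@B0, a@B2, c@B1, c@B2, d@B1, e@B2}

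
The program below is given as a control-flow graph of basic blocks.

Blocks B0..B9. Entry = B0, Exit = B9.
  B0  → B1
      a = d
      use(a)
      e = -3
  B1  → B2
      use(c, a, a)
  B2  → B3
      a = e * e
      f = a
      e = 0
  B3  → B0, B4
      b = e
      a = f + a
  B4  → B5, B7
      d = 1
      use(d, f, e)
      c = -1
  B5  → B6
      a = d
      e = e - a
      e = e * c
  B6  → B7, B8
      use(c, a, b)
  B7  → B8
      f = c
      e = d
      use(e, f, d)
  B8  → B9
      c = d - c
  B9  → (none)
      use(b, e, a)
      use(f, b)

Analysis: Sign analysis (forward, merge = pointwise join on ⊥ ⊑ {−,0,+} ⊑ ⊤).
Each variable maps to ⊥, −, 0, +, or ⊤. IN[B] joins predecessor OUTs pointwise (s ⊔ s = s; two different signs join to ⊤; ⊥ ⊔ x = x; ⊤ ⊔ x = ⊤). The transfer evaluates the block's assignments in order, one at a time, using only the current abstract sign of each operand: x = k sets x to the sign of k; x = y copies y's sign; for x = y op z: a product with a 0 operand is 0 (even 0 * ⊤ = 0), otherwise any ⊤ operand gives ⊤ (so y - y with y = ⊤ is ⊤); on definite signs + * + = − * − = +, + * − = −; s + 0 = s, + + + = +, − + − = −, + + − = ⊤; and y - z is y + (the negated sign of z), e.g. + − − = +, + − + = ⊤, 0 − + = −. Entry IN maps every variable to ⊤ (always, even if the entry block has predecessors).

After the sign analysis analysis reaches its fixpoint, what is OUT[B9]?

Answer: {a: +, b: 0, c: +, d: +, e: +, f: ⊤}

Working:
Converged values:
  B0:   IN=(all ⊤)   OUT={e:-; rest ⊤}
  B1:   IN={e:-; rest ⊤}   OUT={e:-; rest ⊤}
  B2:   IN={e:-; rest ⊤}   OUT={a:+, e:0, f:+; rest ⊤}
  B3:   IN={a:+, e:0, f:+; rest ⊤}   OUT={a:+, b:0, e:0, f:+; rest ⊤}
  B4:   IN={a:+, b:0, e:0, f:+; rest ⊤}   OUT={a:+, b:0, c:-, d:+, e:0, f:+; rest ⊤}
  B5:   IN={a:+, b:0, c:-, d:+, e:0, f:+; rest ⊤}   OUT={a:+, b:0, c:-, d:+, e:+, f:+; rest ⊤}
  B6:   IN={a:+, b:0, c:-, d:+, e:+, f:+; rest ⊤}   OUT={a:+, b:0, c:-, d:+, e:+, f:+; rest ⊤}
  B7:   IN={a:+, b:0, c:-, d:+, f:+; rest ⊤}   OUT={a:+, b:0, c:-, d:+, e:+, f:-; rest ⊤}
  B8:   IN={a:+, b:0, c:-, d:+, e:+; rest ⊤}   OUT={a:+, b:0, c:+, d:+, e:+; rest ⊤}
  B9:   IN={a:+, b:0, c:+, d:+, e:+; rest ⊤}   OUT={a:+, b:0, c:+, d:+, e:+; rest ⊤}

Merge at B9: IN[B9] = OUT[B8] = {a: +, b: 0, c: +, d: +, e: +, f: ⊤}
Applying B9's transfer function to that IN value gives OUT[B9] (row B9 above).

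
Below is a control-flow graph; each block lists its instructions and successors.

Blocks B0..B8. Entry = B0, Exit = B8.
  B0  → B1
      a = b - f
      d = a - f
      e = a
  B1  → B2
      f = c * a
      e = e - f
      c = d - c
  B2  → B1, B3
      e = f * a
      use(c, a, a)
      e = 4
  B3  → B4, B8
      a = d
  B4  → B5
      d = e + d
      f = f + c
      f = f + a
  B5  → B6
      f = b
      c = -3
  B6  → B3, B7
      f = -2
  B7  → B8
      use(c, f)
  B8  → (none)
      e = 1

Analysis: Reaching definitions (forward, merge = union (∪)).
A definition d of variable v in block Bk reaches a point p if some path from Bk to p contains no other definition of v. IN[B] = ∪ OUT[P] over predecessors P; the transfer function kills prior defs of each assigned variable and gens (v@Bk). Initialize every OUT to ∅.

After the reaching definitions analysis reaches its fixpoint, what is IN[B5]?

Answer: {a@B3, c@B1, c@B5, d@B4, e@B2, f@B4}

Working:
Per-block solution:
  B0:  IN={}  OUT={a@B0, d@B0, e@B0}
  B1:  IN={a@B0, c@B1, d@B0, e@B0, e@B2, f@B1}  OUT={a@B0, c@B1, d@B0, e@B1, f@B1}
  B2:  IN={a@B0, c@B1, d@B0, e@B1, f@B1}  OUT={a@B0, c@B1, d@B0, e@B2, f@B1}
  B3:  IN={a@B0, a@B3, c@B1, c@B5, d@B0, d@B4, e@B2, f@B1, f@B6}  OUT={a@B3, c@B1, c@B5, d@B0, d@B4, e@B2, f@B1, f@B6}
  B4:  IN={a@B3, c@B1, c@B5, d@B0, d@B4, e@B2, f@B1, f@B6}  OUT={a@B3, c@B1, c@B5, d@B4, e@B2, f@B4}
  B5:  IN={a@B3, c@B1, c@B5, d@B4, e@B2, f@B4}  OUT={a@B3, c@B5, d@B4, e@B2, f@B5}
  B6:  IN={a@B3, c@B5, d@B4, e@B2, f@B5}  OUT={a@B3, c@B5, d@B4, e@B2, f@B6}
  B7:  IN={a@B3, c@B5, d@B4, e@B2, f@B6}  OUT={a@B3, c@B5, d@B4, e@B2, f@B6}
  B8:  IN={a@B3, c@B1, c@B5, d@B0, d@B4, e@B2, f@B1, f@B6}  OUT={a@B3, c@B1, c@B5, d@B0, d@B4, e@B8, f@B1, f@B6}

Merge at B5: IN[B5] = OUT[B4] = {a@B3, c@B1, c@B5, d@B4, e@B2, f@B4}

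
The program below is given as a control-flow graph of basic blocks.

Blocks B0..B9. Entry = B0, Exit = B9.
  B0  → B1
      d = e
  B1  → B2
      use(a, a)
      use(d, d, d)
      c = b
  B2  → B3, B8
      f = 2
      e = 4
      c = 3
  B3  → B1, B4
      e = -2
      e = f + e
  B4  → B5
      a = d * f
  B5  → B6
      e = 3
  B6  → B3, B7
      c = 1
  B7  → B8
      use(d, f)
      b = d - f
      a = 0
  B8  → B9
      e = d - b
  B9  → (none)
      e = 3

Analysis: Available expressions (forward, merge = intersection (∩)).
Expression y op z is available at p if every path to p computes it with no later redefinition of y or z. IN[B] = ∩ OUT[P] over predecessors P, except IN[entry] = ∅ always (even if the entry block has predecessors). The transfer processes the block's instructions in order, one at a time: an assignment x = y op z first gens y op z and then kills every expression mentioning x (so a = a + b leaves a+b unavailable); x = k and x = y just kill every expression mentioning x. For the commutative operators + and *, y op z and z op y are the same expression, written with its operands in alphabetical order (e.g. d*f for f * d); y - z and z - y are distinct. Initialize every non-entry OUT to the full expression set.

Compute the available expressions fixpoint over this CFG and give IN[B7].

Per-block solution:
  B0:   IN={}   OUT={}
  B1:   IN={}   OUT={}
  B2:   IN={}   OUT={}
  B3:   IN={}   OUT={}
  B4:   IN={}   OUT={d*f}
  B5:   IN={d*f}   OUT={d*f}
  B6:   IN={d*f}   OUT={d*f}
  B7:   IN={d*f}   OUT={d*f, d-f}
  B8:   IN={}   OUT={d-b}
  B9:   IN={d-b}   OUT={d-b}

Merge at B7: IN[B7] = OUT[B6] = {d*f}

Answer: {d*f}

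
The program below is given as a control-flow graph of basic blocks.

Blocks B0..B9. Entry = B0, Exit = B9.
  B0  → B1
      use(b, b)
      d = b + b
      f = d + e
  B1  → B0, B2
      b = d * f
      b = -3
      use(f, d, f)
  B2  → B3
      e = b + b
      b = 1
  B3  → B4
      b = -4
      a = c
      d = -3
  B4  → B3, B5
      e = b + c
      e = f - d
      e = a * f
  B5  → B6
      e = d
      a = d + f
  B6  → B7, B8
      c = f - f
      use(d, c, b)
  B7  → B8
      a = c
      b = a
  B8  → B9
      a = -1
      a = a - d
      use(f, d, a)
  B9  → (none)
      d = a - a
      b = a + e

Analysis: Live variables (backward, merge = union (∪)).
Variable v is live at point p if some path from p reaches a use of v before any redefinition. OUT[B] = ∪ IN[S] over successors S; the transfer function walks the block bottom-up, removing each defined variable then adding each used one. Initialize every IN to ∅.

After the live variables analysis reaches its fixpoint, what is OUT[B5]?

Fixpoint table:
  B0:   IN={b, c, e}   OUT={c, d, e, f}
  B1:   IN={c, d, e, f}   OUT={b, c, e, f}
  B2:   IN={b, c, f}   OUT={c, f}
  B3:   IN={c, f}   OUT={a, b, c, d, f}
  B4:   IN={a, b, c, d, f}   OUT={b, c, d, f}
  B5:   IN={b, d, f}   OUT={b, d, e, f}
  B6:   IN={b, d, e, f}   OUT={c, d, e, f}
  B7:   IN={c, d, e, f}   OUT={d, e, f}
  B8:   IN={d, e, f}   OUT={a, e}
  B9:   IN={a, e}   OUT={}

Merge at B5: OUT[B5] = IN[B6] = {b, d, e, f}

Answer: {b, d, e, f}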